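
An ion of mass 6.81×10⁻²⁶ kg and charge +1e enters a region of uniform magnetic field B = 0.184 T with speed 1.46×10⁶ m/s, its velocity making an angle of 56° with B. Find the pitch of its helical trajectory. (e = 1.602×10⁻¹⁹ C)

p ≈ 11.9 m

v∥ = v cosθ = 1.46×10⁶·cos56° ≈ 8.164×10⁵ m/s.
T = 2πm/(|q|B) = 2π(6.81×10⁻²⁶)/((1.602×10⁻¹⁹)(0.184)) ≈ 1.452×10⁻⁵ s.
pitch = v∥ T = (8.164×10⁵)(1.452×10⁻⁵) ≈ 11.9 m.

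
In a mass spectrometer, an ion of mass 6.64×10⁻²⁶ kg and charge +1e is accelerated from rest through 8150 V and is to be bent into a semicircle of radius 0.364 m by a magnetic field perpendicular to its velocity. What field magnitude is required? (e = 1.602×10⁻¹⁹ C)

v = √(2|q|V/m) = √(2·1.602×10⁻¹⁹·8150/6.64×10⁻²⁶) ≈ 1.983×10⁵ m/s.
B = mv/(|q|r) = (6.64×10⁻²⁶)(1.983×10⁵)/((1.602×10⁻¹⁹)(0.364)) ≈ 0.226 T.

B ≈ 0.226 T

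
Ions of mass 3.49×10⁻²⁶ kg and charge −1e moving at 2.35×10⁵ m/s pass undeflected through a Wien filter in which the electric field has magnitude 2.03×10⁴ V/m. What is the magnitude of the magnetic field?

B = 0.0864 T

Balance of forces in the selector: qE = qvB ⇒ B = E/v.
B = 2.03×10⁴/2.35×10⁵ = 0.0864 T.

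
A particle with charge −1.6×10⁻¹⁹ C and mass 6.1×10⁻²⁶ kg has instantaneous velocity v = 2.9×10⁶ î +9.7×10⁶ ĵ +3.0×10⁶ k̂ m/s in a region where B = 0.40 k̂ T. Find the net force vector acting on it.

F ≈ (-6.21×10⁻¹³, 1.86×10⁻¹³, 0) N

v×B = (3.88×10⁶, -1.16×10⁶, 0) N/C.
F = q v×B = (−1.6×10⁻¹⁹ C)·(3.88×10⁶, -1.16×10⁶, 0) = (-6.21×10⁻¹³, 1.86×10⁻¹³, 0) N.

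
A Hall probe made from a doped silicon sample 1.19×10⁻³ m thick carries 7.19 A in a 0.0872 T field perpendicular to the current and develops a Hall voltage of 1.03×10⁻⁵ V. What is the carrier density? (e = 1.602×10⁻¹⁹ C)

n ≈ 3.19×10²⁶ m⁻³

From V_H = IB/(n e t), n = IB/(V_H e t).
n = (7.19)(0.0872)/((1.03×10⁻⁵)(1.602×10⁻¹⁹)(1.19×10⁻³)) ≈ 3.19×10²⁶ m⁻³.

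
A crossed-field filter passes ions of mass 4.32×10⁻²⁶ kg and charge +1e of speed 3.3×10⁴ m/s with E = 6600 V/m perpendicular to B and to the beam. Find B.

B = 0.20 T

Balance of forces in the selector: qE = qvB ⇒ B = E/v.
B = 6600/3.3×10⁴ = 0.20 T.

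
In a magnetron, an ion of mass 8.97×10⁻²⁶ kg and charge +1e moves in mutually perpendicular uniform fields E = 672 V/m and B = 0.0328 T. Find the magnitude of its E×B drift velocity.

The E×B drift speed is v_d = E/B.
v_d = 672/0.0328 = 2.05×10⁴ m/s.

v_d ≈ 2.05×10⁴ m/s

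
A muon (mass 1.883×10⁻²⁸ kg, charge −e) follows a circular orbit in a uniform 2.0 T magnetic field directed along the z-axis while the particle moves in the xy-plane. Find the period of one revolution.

The cyclotron period depends only on m, q, B: T = 2πm/(|q|B).
T = 2π(1.883×10⁻²⁸)/((1.602×10⁻¹⁹)(2.0)) ≈ 3.7×10⁻⁹ s.

T ≈ 3.7×10⁻⁹ s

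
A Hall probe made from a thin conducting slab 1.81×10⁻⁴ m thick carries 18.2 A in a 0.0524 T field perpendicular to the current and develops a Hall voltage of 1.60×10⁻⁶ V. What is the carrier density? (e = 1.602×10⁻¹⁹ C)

From V_H = IB/(n e t), n = IB/(V_H e t).
n = (18.2)(0.0524)/((1.60×10⁻⁶)(1.602×10⁻¹⁹)(1.81×10⁻⁴)) ≈ 2.06×10²⁸ m⁻³.

n ≈ 2.06×10²⁸ m⁻³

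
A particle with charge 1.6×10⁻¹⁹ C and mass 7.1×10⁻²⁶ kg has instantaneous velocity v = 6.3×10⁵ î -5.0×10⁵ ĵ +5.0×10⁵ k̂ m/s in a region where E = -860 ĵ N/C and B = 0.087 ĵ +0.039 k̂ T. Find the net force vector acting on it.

F ≈ (-1.01×10⁻¹⁴, -4.07×10⁻¹⁵, 8.77×10⁻¹⁵) N

v×B = (-6.30×10⁴, -2.46×10⁴, 5.48×10⁴) N/C.
E + v×B = (-6.30×10⁴, -2.54×10⁴, 5.48×10⁴) N/C.
F = q(E + v×B) = (1.6×10⁻¹⁹ C)·(-6.30×10⁴, -2.54×10⁴, 5.48×10⁴) = (-1.01×10⁻¹⁴, -4.07×10⁻¹⁵, 8.77×10⁻¹⁵) N.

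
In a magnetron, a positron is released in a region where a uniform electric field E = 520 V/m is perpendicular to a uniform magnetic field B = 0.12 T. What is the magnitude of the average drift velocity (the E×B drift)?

In crossed fields the guiding centre drifts at v_d = |E×B|/B² = E/B, independent of charge and mass.
v_d = 520/0.12 = 4300 m/s.

v_d ≈ 4300 m/s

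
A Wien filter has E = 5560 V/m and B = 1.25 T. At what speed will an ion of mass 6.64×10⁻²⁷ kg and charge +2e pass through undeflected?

v = 4450 m/s

For undeflected motion the electric and magnetic forces balance: qE = qvB.
v = E/B = 5560/1.25 = 4450 m/s.
The result is independent of the particle's charge and mass.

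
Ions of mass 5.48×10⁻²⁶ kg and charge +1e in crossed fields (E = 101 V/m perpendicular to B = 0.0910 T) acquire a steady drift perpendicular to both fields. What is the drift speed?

The E×B drift speed is v_d = E/B.
v_d = 101/0.0910 = 1110 m/s.

v_d ≈ 1110 m/s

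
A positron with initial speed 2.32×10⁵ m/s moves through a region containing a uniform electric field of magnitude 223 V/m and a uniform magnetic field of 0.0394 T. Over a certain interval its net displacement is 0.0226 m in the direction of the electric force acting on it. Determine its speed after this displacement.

B does no work; ΔKE = |q|E d.
½mv_f² = ½mv₀² + |q|Ed = ½(9.109×10⁻³¹)(2.32×10⁵)² + (1.602×10⁻¹⁹)(223)(0.0226) ≈ 2.451×10⁻²⁰ J + 8.074×10⁻¹⁹ J ≈ 8.319×10⁻¹⁹ J.
v_f = √(2·8.319×10⁻¹⁹/9.109×10⁻³¹) ≈ 1.35×10⁶ m/s.

v_f ≈ 1.35×10⁶ m/s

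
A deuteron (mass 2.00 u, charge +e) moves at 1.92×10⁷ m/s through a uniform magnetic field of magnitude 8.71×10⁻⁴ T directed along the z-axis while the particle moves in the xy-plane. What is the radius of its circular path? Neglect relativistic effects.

r ≈ 457 m

The magnetic force provides the centripetal force: |q|vB = mv²/r.
r = mv/(|q|B) = (3.322×10⁻²⁷)(1.92×10⁷)/((1.602×10⁻¹⁹)(8.71×10⁻⁴)) ≈ 457 m.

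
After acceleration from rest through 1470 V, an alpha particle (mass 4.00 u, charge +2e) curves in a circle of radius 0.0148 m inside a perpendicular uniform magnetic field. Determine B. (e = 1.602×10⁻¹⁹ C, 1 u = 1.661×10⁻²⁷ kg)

v = √(2|q|V/m) = √(2·3.204×10⁻¹⁹·1470/6.644×10⁻²⁷) ≈ 3.765×10⁵ m/s.
B = mv/(|q|r) = (6.644×10⁻²⁷)(3.765×10⁵)/((3.204×10⁻¹⁹)(0.0148)) ≈ 0.528 T.

B ≈ 0.528 T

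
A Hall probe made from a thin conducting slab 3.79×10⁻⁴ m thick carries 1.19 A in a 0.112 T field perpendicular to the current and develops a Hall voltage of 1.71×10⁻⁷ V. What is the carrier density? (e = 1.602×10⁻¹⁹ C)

From V_H = IB/(n e t), n = IB/(V_H e t).
n = (1.19)(0.112)/((1.71×10⁻⁷)(1.602×10⁻¹⁹)(3.79×10⁻⁴)) ≈ 1.28×10²⁸ m⁻³.

n ≈ 1.28×10²⁸ m⁻³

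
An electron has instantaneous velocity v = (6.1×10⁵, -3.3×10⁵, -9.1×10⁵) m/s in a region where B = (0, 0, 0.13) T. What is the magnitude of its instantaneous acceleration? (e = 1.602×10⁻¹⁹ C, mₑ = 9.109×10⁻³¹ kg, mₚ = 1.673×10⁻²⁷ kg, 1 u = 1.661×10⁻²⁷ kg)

v×B = (-4.29×10⁴, -7.93×10⁴, 0) N/C.
F = q v×B = (−1.602×10⁻¹⁹ C)·(-4.29×10⁴, -7.93×10⁴, 0) = (6.87×10⁻¹⁵, 1.27×10⁻¹⁴, 0) N.
|a| = |F|/m = 1.444×10⁻¹⁴/9.109×10⁻³¹ ≈ 1.59×10¹⁶ m/s².

|a| ≈ 1.59×10¹⁶ m/s²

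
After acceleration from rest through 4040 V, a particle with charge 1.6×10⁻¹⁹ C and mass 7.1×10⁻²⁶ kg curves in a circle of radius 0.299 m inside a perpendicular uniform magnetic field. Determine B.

v = √(2|q|V/m) = √(2·1.6×10⁻¹⁹·4040/7.1×10⁻²⁶) ≈ 1.349×10⁵ m/s.
B = mv/(|q|r) = (7.1×10⁻²⁶)(1.349×10⁵)/((1.6×10⁻¹⁹)(0.299)) ≈ 0.200 T.

B ≈ 0.200 T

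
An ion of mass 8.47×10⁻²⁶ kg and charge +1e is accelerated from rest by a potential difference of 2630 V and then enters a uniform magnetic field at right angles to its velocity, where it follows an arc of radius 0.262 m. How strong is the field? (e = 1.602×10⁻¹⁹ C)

v = √(2|q|V/m) = √(2·1.602×10⁻¹⁹·2630/8.47×10⁻²⁶) ≈ 9.974×10⁴ m/s.
B = mv/(|q|r) = (8.47×10⁻²⁶)(9.974×10⁴)/((1.602×10⁻¹⁹)(0.262)) ≈ 0.201 T.

B ≈ 0.201 T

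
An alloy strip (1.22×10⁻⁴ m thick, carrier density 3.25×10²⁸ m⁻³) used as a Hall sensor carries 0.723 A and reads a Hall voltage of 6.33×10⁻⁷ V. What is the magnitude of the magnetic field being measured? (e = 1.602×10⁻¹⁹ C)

From V_H = IB/(n e t), B = V_H n e t / I.
B = (6.33×10⁻⁷)(3.25×10²⁸)(1.602×10⁻¹⁹)(1.22×10⁻⁴)/0.723 ≈ 0.556 T.

B ≈ 0.556 T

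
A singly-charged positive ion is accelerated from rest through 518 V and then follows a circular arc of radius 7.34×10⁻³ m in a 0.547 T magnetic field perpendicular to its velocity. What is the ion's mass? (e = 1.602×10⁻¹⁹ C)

m ≈ 2.49×10⁻²⁷ kg

Combine |q|V = ½mv² and r = mv/(|q|B): eliminate v to get m = qB²r²/(2V).
m = (1.602×10⁻¹⁹)(0.547)²(7.34×10⁻³)²/(2·518) ≈ 2.49×10⁻²⁷ kg.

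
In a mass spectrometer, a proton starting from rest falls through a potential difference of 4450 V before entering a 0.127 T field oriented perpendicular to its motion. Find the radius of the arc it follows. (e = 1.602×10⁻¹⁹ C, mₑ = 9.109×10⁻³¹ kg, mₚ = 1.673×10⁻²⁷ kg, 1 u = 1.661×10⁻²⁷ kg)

r ≈ 0.0759 m

Acceleration: |q|V = ½mv² ⇒ v = √(2|q|V/m) = √(2·1.602×10⁻¹⁹·4450/1.673×10⁻²⁷) ≈ 9.232×10⁵ m/s.
In the field: r = mv/(|q|B) = (1.673×10⁻²⁷)(9.232×10⁵)/((1.602×10⁻¹⁹)(0.127)) ≈ 0.0759 m.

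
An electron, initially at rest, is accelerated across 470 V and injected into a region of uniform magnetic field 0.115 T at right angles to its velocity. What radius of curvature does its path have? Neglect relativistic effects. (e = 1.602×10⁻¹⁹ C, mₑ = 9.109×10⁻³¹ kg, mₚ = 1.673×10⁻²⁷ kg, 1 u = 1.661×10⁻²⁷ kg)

r ≈ 6.36×10⁻⁴ m

Acceleration: |q|V = ½mv² ⇒ v = √(2|q|V/m) = √(2·1.602×10⁻¹⁹·470/9.109×10⁻³¹) ≈ 1.286×10⁷ m/s.
In the field: r = mv/(|q|B) = (9.109×10⁻³¹)(1.286×10⁷)/((1.602×10⁻¹⁹)(0.115)) ≈ 6.36×10⁻⁴ m.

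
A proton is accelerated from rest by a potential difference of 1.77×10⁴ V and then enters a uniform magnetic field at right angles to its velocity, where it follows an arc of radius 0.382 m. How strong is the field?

B ≈ 0.0503 T

v = √(2|q|V/m) = √(2·1.602×10⁻¹⁹·1.77×10⁴/1.673×10⁻²⁷) ≈ 1.841×10⁶ m/s.
B = mv/(|q|r) = (1.673×10⁻²⁷)(1.841×10⁶)/((1.602×10⁻¹⁹)(0.382)) ≈ 0.0503 T.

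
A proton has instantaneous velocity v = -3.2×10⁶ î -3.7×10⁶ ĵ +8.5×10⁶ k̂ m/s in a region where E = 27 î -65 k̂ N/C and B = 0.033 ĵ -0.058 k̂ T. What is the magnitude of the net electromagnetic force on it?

v×B = (-6.59×10⁴, -1.86×10⁵, -1.06×10⁵) N/C.
E + v×B = (-6.59×10⁴, -1.86×10⁵, -1.06×10⁵) N/C.
F = q(E + v×B) = (1.602×10⁻¹⁹ C)·(-6.59×10⁴, -1.86×10⁵, -1.06×10⁵) = (-1.06×10⁻¹⁴, -2.97×10⁻¹⁴, -1.69×10⁻¹⁴) N.
|F| = 3.58×10⁻¹⁴ N.

|F| ≈ 3.58×10⁻¹⁴ N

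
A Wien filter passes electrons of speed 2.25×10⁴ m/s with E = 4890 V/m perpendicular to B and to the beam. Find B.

B = 0.217 T

Balance of forces in the selector: qE = qvB ⇒ B = E/v.
B = 4890/2.25×10⁴ = 0.217 T.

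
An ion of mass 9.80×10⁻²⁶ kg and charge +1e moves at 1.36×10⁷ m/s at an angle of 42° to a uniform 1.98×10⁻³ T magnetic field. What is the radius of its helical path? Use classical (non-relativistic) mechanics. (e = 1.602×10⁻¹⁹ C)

r ≈ 2810 m

v⊥ = v sinθ = 1.36×10⁷·sin42° ≈ 9.100×10⁶ m/s.
r = m v⊥/(|q|B) = (9.80×10⁻²⁶)(9.100×10⁶)/((1.602×10⁻¹⁹)(1.98×10⁻³)) ≈ 2810 m.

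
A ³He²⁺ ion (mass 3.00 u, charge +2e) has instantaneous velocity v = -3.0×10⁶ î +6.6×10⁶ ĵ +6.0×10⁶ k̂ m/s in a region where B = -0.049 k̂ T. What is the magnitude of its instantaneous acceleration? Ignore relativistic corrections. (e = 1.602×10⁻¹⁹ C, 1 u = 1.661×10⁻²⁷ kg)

|a| ≈ 2.28×10¹³ m/s²

v×B = (-3.23×10⁵, -1.47×10⁵, 0) N/C.
F = q v×B = (3.204×10⁻¹⁹ C)·(-3.23×10⁵, -1.47×10⁵, 0) = (-1.04×10⁻¹³, -4.71×10⁻¹⁴, 0) N.
|a| = |F|/m = 1.138×10⁻¹³/4.983×10⁻²⁷ ≈ 2.28×10¹³ m/s².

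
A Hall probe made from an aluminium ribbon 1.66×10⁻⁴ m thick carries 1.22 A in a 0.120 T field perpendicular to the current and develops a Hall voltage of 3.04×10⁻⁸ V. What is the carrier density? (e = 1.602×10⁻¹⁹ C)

n ≈ 1.81×10²⁹ m⁻³

From V_H = IB/(n e t), n = IB/(V_H e t).
n = (1.22)(0.120)/((3.04×10⁻⁸)(1.602×10⁻¹⁹)(1.66×10⁻⁴)) ≈ 1.81×10²⁹ m⁻³.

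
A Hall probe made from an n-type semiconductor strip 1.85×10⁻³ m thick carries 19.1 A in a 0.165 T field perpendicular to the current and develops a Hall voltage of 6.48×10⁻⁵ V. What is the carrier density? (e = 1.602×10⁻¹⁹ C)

From V_H = IB/(n e t), n = IB/(V_H e t).
n = (19.1)(0.165)/((6.48×10⁻⁵)(1.602×10⁻¹⁹)(1.85×10⁻³)) ≈ 1.64×10²⁶ m⁻³.

n ≈ 1.64×10²⁶ m⁻³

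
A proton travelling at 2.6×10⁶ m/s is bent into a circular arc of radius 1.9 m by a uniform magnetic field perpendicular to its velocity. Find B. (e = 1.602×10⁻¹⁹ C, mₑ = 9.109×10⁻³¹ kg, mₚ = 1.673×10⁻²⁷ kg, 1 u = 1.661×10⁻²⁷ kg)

B ≈ 0.014 T

From |q|vB = mv²/r, B = mv/(|q|r).
B = (1.673×10⁻²⁷)(2.6×10⁶)/((1.602×10⁻¹⁹)(1.9)) ≈ 0.014 T.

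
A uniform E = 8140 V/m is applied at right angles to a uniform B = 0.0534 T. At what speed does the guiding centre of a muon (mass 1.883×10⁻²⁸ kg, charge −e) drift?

v_d ≈ 1.52×10⁵ m/s

The E×B drift speed is v_d = E/B.
v_d = 8140/0.0534 = 1.52×10⁵ m/s.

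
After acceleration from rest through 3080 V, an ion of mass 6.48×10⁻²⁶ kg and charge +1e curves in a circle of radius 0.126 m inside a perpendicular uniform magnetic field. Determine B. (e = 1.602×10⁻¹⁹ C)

B ≈ 0.396 T

v = √(2|q|V/m) = √(2·1.602×10⁻¹⁹·3080/6.48×10⁻²⁶) ≈ 1.234×10⁵ m/s.
B = mv/(|q|r) = (6.48×10⁻²⁶)(1.234×10⁵)/((1.602×10⁻¹⁹)(0.126)) ≈ 0.396 T.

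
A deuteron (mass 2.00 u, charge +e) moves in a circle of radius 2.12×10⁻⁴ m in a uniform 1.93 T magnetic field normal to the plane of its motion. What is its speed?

From |q|vB = mv²/r, v = |q|Br/m.
v = (1.602×10⁻¹⁹)(1.93)(2.12×10⁻⁴)/3.322×10⁻²⁷ ≈ 1.97×10⁴ m/s.

v ≈ 1.97×10⁴ m/s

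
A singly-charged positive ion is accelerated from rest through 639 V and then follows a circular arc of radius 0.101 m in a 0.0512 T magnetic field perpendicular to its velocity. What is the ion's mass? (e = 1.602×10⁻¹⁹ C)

Combine |q|V = ½mv² and r = mv/(|q|B): eliminate v to get m = qB²r²/(2V).
m = (1.602×10⁻¹⁹)(0.0512)²(0.101)²/(2·639) ≈ 3.35×10⁻²⁷ kg.

m ≈ 3.35×10⁻²⁷ kg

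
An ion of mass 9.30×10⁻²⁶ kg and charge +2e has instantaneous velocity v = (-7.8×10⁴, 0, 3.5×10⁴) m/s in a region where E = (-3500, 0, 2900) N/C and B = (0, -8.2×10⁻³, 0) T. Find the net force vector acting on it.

v×B = (287, 0, 640) N/C.
E + v×B = (-3210, 0, 3540) N/C.
F = q(E + v×B) = (3.204×10⁻¹⁹ C)·(-3210, 0, 3540) = (-1.03×10⁻¹⁵, 0, 1.13×10⁻¹⁵) N.

F ≈ (-1.03×10⁻¹⁵, 0, 1.13×10⁻¹⁵) N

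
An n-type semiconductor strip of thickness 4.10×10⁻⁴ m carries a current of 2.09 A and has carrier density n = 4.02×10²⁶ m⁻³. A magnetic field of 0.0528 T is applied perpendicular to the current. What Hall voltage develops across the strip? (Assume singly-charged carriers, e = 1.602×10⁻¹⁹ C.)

V_H = IB/(n e t).
V_H = (2.09)(0.0528)/((4.02×10²⁶)(1.602×10⁻¹⁹)(4.10×10⁻⁴)) ≈ 4.18×10⁻⁶ V.

V_H ≈ 4.18×10⁻⁶ V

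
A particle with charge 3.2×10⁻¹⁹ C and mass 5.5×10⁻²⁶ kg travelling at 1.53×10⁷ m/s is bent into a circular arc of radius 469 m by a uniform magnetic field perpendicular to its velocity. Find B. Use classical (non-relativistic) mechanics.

B ≈ 5.61×10⁻³ T

From |q|vB = mv²/r, B = mv/(|q|r).
B = (5.5×10⁻²⁶)(1.53×10⁷)/((3.2×10⁻¹⁹)(469)) ≈ 5.61×10⁻³ T.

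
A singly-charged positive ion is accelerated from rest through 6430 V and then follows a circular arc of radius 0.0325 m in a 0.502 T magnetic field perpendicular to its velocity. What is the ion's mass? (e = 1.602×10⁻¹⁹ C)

Combine |q|V = ½mv² and r = mv/(|q|B): eliminate v to get m = qB²r²/(2V).
m = (1.602×10⁻¹⁹)(0.502)²(0.0325)²/(2·6430) ≈ 3.32×10⁻²⁷ kg.

m ≈ 3.32×10⁻²⁷ kg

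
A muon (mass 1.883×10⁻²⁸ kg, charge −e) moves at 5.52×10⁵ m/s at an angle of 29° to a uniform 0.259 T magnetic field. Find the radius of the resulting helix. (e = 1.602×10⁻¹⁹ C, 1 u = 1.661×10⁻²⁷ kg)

r ≈ 1.21×10⁻³ m

v⊥ = v sinθ = 5.52×10⁵·sin29° ≈ 2.676×10⁵ m/s.
r = m v⊥/(|q|B) = (1.883×10⁻²⁸)(2.676×10⁵)/((1.602×10⁻¹⁹)(0.259)) ≈ 1.21×10⁻³ m.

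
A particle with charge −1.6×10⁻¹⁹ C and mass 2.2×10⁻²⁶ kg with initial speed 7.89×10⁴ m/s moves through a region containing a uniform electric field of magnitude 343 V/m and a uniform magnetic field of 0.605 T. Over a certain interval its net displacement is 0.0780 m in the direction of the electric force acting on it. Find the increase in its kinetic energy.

ΔKE ≈ 4.28×10⁻¹⁸ J

The magnetic force is always ⟂ v and does no work; only the electric force changes KE.
ΔKE = F_E · d = |q|E d = (1.6×10⁻¹⁹)(343)(0.0780) ≈ 4.28×10⁻¹⁸ J.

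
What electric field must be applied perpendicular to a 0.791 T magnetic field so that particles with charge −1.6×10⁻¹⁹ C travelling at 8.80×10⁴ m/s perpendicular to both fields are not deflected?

For straight-line motion qE = qvB, so E = vB.
E = 8.80×10⁴ × 0.791 = 6.96×10⁴ V/m.

E = 6.96×10⁴ V/m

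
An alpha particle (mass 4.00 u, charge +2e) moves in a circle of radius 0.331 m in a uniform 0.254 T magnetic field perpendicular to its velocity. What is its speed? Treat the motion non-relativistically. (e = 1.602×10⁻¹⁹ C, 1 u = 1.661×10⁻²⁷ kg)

v ≈ 4.05×10⁶ m/s

From |q|vB = mv²/r, v = |q|Br/m.
v = (3.204×10⁻¹⁹)(0.254)(0.331)/6.644×10⁻²⁷ ≈ 4.05×10⁶ m/s.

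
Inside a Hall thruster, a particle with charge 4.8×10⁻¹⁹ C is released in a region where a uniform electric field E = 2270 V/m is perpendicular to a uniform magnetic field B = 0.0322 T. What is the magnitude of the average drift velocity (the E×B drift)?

In crossed fields the guiding centre drifts at v_d = |E×B|/B² = E/B, independent of charge and mass.
v_d = 2270/0.0322 = 7.05×10⁴ m/s.

v_d ≈ 7.05×10⁴ m/s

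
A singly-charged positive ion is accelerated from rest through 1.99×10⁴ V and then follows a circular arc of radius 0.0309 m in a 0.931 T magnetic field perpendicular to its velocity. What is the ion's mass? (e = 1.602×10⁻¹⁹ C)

m ≈ 3.33×10⁻²⁷ kg

Combine |q|V = ½mv² and r = mv/(|q|B): eliminate v to get m = qB²r²/(2V).
m = (1.602×10⁻¹⁹)(0.931)²(0.0309)²/(2·1.99×10⁴) ≈ 3.33×10⁻²⁷ kg.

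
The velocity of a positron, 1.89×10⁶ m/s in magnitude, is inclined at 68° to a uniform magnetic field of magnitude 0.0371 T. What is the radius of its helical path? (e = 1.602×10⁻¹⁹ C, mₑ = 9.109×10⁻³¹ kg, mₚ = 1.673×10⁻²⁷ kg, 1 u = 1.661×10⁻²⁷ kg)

v⊥ = v sinθ = 1.89×10⁶·sin68° ≈ 1.752×10⁶ m/s.
r = m v⊥/(|q|B) = (9.109×10⁻³¹)(1.752×10⁶)/((1.602×10⁻¹⁹)(0.0371)) ≈ 2.69×10⁻⁴ m.

r ≈ 2.69×10⁻⁴ m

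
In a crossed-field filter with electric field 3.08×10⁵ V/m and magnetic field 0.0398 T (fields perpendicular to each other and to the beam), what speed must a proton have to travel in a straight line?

v = 7.74×10⁶ m/s

Zero net Lorentz force requires |qE| = |q v×B|, i.e. E = vB.
v = E/B = 3.08×10⁵/0.0398 = 7.74×10⁶ m/s.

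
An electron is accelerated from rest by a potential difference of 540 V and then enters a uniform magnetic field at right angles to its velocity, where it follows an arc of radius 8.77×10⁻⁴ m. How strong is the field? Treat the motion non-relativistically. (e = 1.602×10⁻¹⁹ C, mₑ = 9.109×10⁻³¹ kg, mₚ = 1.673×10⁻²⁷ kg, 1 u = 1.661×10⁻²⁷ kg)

B ≈ 0.0894 T

v = √(2|q|V/m) = √(2·1.602×10⁻¹⁹·540/9.109×10⁻³¹) ≈ 1.378×10⁷ m/s.
B = mv/(|q|r) = (9.109×10⁻³¹)(1.378×10⁷)/((1.602×10⁻¹⁹)(8.77×10⁻⁴)) ≈ 0.0894 T.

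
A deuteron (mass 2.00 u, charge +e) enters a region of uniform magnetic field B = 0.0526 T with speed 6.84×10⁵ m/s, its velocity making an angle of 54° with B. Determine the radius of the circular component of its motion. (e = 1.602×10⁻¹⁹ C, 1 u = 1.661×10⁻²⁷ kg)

r ≈ 0.218 m

v⊥ = v sinθ = 6.84×10⁵·sin54° ≈ 5.534×10⁵ m/s.
r = m v⊥/(|q|B) = (3.322×10⁻²⁷)(5.534×10⁵)/((1.602×10⁻¹⁹)(0.0526)) ≈ 0.218 m.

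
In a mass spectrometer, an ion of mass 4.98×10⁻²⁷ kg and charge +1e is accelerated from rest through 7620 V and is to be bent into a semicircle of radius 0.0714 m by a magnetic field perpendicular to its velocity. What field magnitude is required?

v = √(2|q|V/m) = √(2·1.602×10⁻¹⁹·7620/4.98×10⁻²⁷) ≈ 7.002×10⁵ m/s.
B = mv/(|q|r) = (4.98×10⁻²⁷)(7.002×10⁵)/((1.602×10⁻¹⁹)(0.0714)) ≈ 0.305 T.

B ≈ 0.305 T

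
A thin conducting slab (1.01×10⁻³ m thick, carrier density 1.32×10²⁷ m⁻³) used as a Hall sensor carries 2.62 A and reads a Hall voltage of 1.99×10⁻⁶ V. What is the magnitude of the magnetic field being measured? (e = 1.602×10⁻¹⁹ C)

From V_H = IB/(n e t), B = V_H n e t / I.
B = (1.99×10⁻⁶)(1.32×10²⁷)(1.602×10⁻¹⁹)(1.01×10⁻³)/2.62 ≈ 0.162 T.

B ≈ 0.162 T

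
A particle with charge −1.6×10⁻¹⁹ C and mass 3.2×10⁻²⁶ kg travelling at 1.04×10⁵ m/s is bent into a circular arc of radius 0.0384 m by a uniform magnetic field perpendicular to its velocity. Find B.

From |q|vB = mv²/r, B = mv/(|q|r).
B = (3.2×10⁻²⁶)(1.04×10⁵)/((1.6×10⁻¹⁹)(0.0384)) ≈ 0.542 T.

B ≈ 0.542 T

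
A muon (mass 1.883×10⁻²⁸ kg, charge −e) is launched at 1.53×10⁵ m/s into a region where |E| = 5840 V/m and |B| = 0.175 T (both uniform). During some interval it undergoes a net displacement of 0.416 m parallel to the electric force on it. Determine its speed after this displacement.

v_f ≈ 2.04×10⁶ m/s

B does no work; ΔKE = |q|E d.
½mv_f² = ½mv₀² + |q|Ed = ½(1.883×10⁻²⁸)(1.53×10⁵)² + (1.602×10⁻¹⁹)(5840)(0.416) ≈ 2.204×10⁻¹⁸ J + 3.892×10⁻¹⁶ J ≈ 3.914×10⁻¹⁶ J.
v_f = √(2·3.914×10⁻¹⁶/1.883×10⁻²⁸) ≈ 2.04×10⁶ m/s.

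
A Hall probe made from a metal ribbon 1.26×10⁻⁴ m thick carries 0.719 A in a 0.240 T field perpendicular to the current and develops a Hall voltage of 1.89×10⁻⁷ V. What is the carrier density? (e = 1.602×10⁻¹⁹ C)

n ≈ 4.52×10²⁸ m⁻³

From V_H = IB/(n e t), n = IB/(V_H e t).
n = (0.719)(0.240)/((1.89×10⁻⁷)(1.602×10⁻¹⁹)(1.26×10⁻⁴)) ≈ 4.52×10²⁸ m⁻³.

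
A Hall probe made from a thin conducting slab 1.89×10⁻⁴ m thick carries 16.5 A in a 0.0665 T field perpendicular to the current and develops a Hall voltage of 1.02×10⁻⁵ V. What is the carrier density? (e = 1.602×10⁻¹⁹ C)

n ≈ 3.55×10²⁷ m⁻³

From V_H = IB/(n e t), n = IB/(V_H e t).
n = (16.5)(0.0665)/((1.02×10⁻⁵)(1.602×10⁻¹⁹)(1.89×10⁻⁴)) ≈ 3.55×10²⁷ m⁻³.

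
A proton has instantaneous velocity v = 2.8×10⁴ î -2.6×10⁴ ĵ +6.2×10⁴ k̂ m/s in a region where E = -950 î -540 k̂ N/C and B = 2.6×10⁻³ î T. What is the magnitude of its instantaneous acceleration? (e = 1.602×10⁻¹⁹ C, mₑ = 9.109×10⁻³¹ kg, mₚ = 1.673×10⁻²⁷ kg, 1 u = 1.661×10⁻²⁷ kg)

|a| ≈ 1.03×10¹¹ m/s²

v×B = (0, 161, 67.6) N/C.
E + v×B = (-950, 161, -472) N/C.
F = q(E + v×B) = (1.602×10⁻¹⁹ C)·(-950, 161, -472) = (-1.52×10⁻¹⁶, 2.58×10⁻¹⁷, -7.57×10⁻¹⁷) N.
|a| = |F|/m = 1.719×10⁻¹⁶/1.673×10⁻²⁷ ≈ 1.03×10¹¹ m/s².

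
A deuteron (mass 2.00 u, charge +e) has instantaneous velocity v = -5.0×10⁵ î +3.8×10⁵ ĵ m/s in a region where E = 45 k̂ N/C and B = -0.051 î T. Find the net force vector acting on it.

v×B = (0, 0, 1.94×10⁴) N/C.
E + v×B = (0, 0, 1.94×10⁴) N/C.
F = q(E + v×B) = (1.602×10⁻¹⁹ C)·(0, 0, 1.94×10⁴) = (0, 0, 3.11×10⁻¹⁵) N.

F ≈ (0, 0, 3.11×10⁻¹⁵) N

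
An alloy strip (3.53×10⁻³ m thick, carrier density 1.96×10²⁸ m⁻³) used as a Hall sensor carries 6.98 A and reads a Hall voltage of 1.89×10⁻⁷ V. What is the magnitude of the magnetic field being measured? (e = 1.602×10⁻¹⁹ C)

B ≈ 0.300 T

From V_H = IB/(n e t), B = V_H n e t / I.
B = (1.89×10⁻⁷)(1.96×10²⁸)(1.602×10⁻¹⁹)(3.53×10⁻³)/6.98 ≈ 0.300 T.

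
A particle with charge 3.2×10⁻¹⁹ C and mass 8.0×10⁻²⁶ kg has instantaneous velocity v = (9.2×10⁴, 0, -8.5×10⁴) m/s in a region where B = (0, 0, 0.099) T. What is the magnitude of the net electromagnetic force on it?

v×B = (0, -9110, 0) N/C.
F = q v×B = (3.2×10⁻¹⁹ C)·(0, -9110, 0) = (0, -2.91×10⁻¹⁵, 0) N.
|F| = 2.91×10⁻¹⁵ N.

|F| ≈ 2.91×10⁻¹⁵ N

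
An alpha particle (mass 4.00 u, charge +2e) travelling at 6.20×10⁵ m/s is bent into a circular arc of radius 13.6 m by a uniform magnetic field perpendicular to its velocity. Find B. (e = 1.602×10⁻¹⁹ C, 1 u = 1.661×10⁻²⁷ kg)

B ≈ 9.45×10⁻⁴ T

From |q|vB = mv²/r, B = mv/(|q|r).
B = (6.644×10⁻²⁷)(6.20×10⁵)/((3.204×10⁻¹⁹)(13.6)) ≈ 9.45×10⁻⁴ T.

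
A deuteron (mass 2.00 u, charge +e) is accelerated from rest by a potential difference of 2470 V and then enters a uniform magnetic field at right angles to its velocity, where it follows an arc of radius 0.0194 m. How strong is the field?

B ≈ 0.522 T

v = √(2|q|V/m) = √(2·1.602×10⁻¹⁹·2470/3.322×10⁻²⁷) ≈ 4.881×10⁵ m/s.
B = mv/(|q|r) = (3.322×10⁻²⁷)(4.881×10⁵)/((1.602×10⁻¹⁹)(0.0194)) ≈ 0.522 T.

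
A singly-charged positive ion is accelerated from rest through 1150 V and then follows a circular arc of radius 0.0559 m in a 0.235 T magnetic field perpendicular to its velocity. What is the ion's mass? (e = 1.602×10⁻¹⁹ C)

Combine |q|V = ½mv² and r = mv/(|q|B): eliminate v to get m = qB²r²/(2V).
m = (1.602×10⁻¹⁹)(0.235)²(0.0559)²/(2·1150) ≈ 1.20×10⁻²⁶ kg.

m ≈ 1.20×10⁻²⁶ kg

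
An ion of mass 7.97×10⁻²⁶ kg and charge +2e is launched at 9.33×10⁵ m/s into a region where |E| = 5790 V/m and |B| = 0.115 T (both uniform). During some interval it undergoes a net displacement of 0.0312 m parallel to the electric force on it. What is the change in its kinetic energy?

The magnetic force is always ⟂ v and does no work; only the electric force changes KE.
ΔKE = F_E · d = |q|E d = (3.204×10⁻¹⁹)(5790)(0.0312) ≈ 5.79×10⁻¹⁷ J.

ΔKE ≈ 5.79×10⁻¹⁷ J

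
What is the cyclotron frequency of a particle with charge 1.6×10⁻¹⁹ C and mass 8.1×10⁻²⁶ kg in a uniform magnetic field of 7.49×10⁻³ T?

f ≈ 2350 Hz

f = |q|B/(2πm).
f = (1.6×10⁻¹⁹)(7.49×10⁻³)/(2π·8.1×10⁻²⁶) ≈ 2350 Hz.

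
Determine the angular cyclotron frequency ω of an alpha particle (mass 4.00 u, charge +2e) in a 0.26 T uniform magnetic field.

ω ≈ 1.3×10⁷ rad/s

ω = |q|B/m.
ω = (3.204×10⁻¹⁹)(0.26)/6.644×10⁻²⁷ ≈ 1.3×10⁷ rad/s.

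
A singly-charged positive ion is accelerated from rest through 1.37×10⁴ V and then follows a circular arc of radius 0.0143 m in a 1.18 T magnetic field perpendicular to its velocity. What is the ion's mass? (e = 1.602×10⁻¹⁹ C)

Combine |q|V = ½mv² and r = mv/(|q|B): eliminate v to get m = qB²r²/(2V).
m = (1.602×10⁻¹⁹)(1.18)²(0.0143)²/(2·1.37×10⁴) ≈ 1.66×10⁻²⁷ kg.

m ≈ 1.66×10⁻²⁷ kg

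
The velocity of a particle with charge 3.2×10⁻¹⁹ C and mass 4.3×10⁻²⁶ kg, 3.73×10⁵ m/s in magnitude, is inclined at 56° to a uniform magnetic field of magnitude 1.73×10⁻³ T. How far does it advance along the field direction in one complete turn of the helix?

p ≈ 102 m

v∥ = v cosθ = 3.73×10⁵·cos56° ≈ 2.086×10⁵ m/s.
T = 2πm/(|q|B) = 2π(4.3×10⁻²⁶)/((3.2×10⁻¹⁹)(1.73×10⁻³)) ≈ 4.880×10⁻⁴ s.
pitch = v∥ T = (2.086×10⁵)(4.880×10⁻⁴) ≈ 102 m.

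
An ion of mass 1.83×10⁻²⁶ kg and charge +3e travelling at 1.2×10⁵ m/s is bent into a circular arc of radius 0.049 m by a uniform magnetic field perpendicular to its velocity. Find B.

From |q|vB = mv²/r, B = mv/(|q|r).
B = (1.83×10⁻²⁶)(1.2×10⁵)/((4.806×10⁻¹⁹)(0.049)) ≈ 0.093 T.

B ≈ 0.093 T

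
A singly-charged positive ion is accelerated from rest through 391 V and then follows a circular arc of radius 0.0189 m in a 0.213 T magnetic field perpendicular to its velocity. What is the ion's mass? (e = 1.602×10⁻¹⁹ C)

Combine |q|V = ½mv² and r = mv/(|q|B): eliminate v to get m = qB²r²/(2V).
m = (1.602×10⁻¹⁹)(0.213)²(0.0189)²/(2·391) ≈ 3.32×10⁻²⁷ kg.

m ≈ 3.32×10⁻²⁷ kg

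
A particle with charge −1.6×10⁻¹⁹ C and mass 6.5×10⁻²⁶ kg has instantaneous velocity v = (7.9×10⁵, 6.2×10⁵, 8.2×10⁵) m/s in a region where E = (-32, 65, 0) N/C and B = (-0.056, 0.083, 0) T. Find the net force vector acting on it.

F ≈ (1.09×10⁻¹⁴, 7.34×10⁻¹⁵, -1.60×10⁻¹⁴) N

v×B = (-6.81×10⁴, -4.59×10⁴, 1.00×10⁵) N/C.
E + v×B = (-6.81×10⁴, -4.59×10⁴, 1.00×10⁵) N/C.
F = q(E + v×B) = (−1.6×10⁻¹⁹ C)·(-6.81×10⁴, -4.59×10⁴, 1.00×10⁵) = (1.09×10⁻¹⁴, 7.34×10⁻¹⁵, -1.60×10⁻¹⁴) N.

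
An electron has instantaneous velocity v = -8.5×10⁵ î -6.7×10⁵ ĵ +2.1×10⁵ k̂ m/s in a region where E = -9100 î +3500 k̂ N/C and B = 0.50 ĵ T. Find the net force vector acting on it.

v×B = (-1.05×10⁵, 0, -4.25×10⁵) N/C.
E + v×B = (-1.14×10⁵, 0, -4.22×10⁵) N/C.
F = q(E + v×B) = (−1.602×10⁻¹⁹ C)·(-1.14×10⁵, 0, -4.22×10⁵) = (1.83×10⁻¹⁴, 0, 6.75×10⁻¹⁴) N.

F ≈ (1.83×10⁻¹⁴, 0, 6.75×10⁻¹⁴) N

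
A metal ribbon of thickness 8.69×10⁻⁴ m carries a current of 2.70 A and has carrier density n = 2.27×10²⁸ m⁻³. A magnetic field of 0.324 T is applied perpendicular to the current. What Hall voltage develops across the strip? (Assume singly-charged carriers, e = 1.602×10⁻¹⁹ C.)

V_H ≈ 2.77×10⁻⁷ V

V_H = IB/(n e t).
V_H = (2.70)(0.324)/((2.27×10²⁸)(1.602×10⁻¹⁹)(8.69×10⁻⁴)) ≈ 2.77×10⁻⁷ V.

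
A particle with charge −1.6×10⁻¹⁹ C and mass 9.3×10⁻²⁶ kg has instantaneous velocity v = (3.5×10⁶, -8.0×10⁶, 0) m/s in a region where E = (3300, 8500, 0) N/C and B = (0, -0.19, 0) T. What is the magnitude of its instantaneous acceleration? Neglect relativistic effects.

|a| ≈ 1.14×10¹² m/s²

v×B = (0, 0, -6.65×10⁵) N/C.
E + v×B = (3300, 8500, -6.65×10⁵) N/C.
F = q(E + v×B) = (−1.6×10⁻¹⁹ C)·(3300, 8500, -6.65×10⁵) = (-5.28×10⁻¹⁶, -1.36×10⁻¹⁵, 1.06×10⁻¹³) N.
|a| = |F|/m = 1.064×10⁻¹³/9.3×10⁻²⁶ ≈ 1.14×10¹² m/s².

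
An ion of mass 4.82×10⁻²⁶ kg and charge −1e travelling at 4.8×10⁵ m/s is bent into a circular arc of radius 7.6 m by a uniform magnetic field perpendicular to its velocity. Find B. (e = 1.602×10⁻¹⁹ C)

B ≈ 0.019 T

From |q|vB = mv²/r, B = mv/(|q|r).
B = (4.82×10⁻²⁶)(4.8×10⁵)/((1.602×10⁻¹⁹)(7.6)) ≈ 0.019 T.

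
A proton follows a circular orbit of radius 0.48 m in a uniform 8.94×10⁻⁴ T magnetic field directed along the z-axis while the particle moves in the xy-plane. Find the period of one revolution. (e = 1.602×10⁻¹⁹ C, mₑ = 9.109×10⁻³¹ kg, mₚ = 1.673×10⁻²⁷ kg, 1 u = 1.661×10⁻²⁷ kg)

T ≈ 7.34×10⁻⁵ s

The cyclotron period depends only on m, q, B: T = 2πm/(|q|B).
T = 2π(1.673×10⁻²⁷)/((1.602×10⁻¹⁹)(8.94×10⁻⁴)) ≈ 7.34×10⁻⁵ s.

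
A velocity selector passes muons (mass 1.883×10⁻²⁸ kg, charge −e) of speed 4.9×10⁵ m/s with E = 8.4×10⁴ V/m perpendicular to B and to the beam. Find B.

B = 0.17 T

Balance of forces in the selector: qE = qvB ⇒ B = E/v.
B = 8.4×10⁴/4.9×10⁵ = 0.17 T.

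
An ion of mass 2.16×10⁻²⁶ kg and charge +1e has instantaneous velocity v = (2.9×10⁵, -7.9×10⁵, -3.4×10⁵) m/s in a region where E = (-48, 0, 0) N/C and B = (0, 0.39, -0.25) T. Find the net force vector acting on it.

v×B = (3.30×10⁵, 7.25×10⁴, 1.13×10⁵) N/C.
E + v×B = (3.30×10⁵, 7.25×10⁴, 1.13×10⁵) N/C.
F = q(E + v×B) = (1.602×10⁻¹⁹ C)·(3.30×10⁵, 7.25×10⁴, 1.13×10⁵) = (5.29×10⁻¹⁴, 1.16×10⁻¹⁴, 1.81×10⁻¹⁴) N.

F ≈ (5.29×10⁻¹⁴, 1.16×10⁻¹⁴, 1.81×10⁻¹⁴) N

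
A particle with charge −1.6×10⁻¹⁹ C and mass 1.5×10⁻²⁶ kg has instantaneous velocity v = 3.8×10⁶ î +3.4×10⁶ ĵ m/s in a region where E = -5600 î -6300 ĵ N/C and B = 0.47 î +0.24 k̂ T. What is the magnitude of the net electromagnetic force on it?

|F| ≈ 3.22×10⁻¹³ N

v×B = (8.16×10⁵, -9.12×10⁵, -1.60×10⁶) N/C.
E + v×B = (8.10×10⁵, -9.18×10⁵, -1.60×10⁶) N/C.
F = q(E + v×B) = (−1.6×10⁻¹⁹ C)·(8.10×10⁵, -9.18×10⁵, -1.60×10⁶) = (-1.30×10⁻¹³, 1.47×10⁻¹³, 2.56×10⁻¹³) N.
|F| = 3.22×10⁻¹³ N.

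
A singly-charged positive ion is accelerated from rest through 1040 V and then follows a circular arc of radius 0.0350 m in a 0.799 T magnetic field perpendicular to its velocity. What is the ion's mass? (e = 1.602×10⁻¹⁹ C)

Combine |q|V = ½mv² and r = mv/(|q|B): eliminate v to get m = qB²r²/(2V).
m = (1.602×10⁻¹⁹)(0.799)²(0.0350)²/(2·1040) ≈ 6.02×10⁻²⁶ kg.

m ≈ 6.02×10⁻²⁶ kg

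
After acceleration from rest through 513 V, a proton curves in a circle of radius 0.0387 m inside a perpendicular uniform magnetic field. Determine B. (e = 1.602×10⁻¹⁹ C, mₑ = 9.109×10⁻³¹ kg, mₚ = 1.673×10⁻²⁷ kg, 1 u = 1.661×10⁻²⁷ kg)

B ≈ 0.0846 T

v = √(2|q|V/m) = √(2·1.602×10⁻¹⁹·513/1.673×10⁻²⁷) ≈ 3.134×10⁵ m/s.
B = mv/(|q|r) = (1.673×10⁻²⁷)(3.134×10⁵)/((1.602×10⁻¹⁹)(0.0387)) ≈ 0.0846 T.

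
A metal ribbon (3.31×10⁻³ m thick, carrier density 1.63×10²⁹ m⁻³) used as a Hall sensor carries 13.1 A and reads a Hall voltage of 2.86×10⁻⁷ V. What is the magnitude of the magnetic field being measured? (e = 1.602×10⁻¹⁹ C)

From V_H = IB/(n e t), B = V_H n e t / I.
B = (2.86×10⁻⁷)(1.63×10²⁹)(1.602×10⁻¹⁹)(3.31×10⁻³)/13.1 ≈ 1.89 T.

B ≈ 1.89 T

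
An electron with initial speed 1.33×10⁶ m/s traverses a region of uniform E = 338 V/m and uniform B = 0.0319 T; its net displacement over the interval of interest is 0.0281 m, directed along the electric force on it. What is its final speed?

v_f ≈ 2.26×10⁶ m/s

B does no work; ΔKE = |q|E d.
½mv_f² = ½mv₀² + |q|Ed = ½(9.109×10⁻³¹)(1.33×10⁶)² + (1.602×10⁻¹⁹)(338)(0.0281) ≈ 8.056×10⁻¹⁹ J + 1.522×10⁻¹⁸ J ≈ 2.327×10⁻¹⁸ J.
v_f = √(2·2.327×10⁻¹⁸/9.109×10⁻³¹) ≈ 2.26×10⁶ m/s.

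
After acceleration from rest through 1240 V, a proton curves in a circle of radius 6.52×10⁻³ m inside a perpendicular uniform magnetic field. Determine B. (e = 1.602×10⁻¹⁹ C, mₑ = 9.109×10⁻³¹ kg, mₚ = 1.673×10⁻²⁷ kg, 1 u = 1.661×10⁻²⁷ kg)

v = √(2|q|V/m) = √(2·1.602×10⁻¹⁹·1240/1.673×10⁻²⁷) ≈ 4.873×10⁵ m/s.
B = mv/(|q|r) = (1.673×10⁻²⁷)(4.873×10⁵)/((1.602×10⁻¹⁹)(6.52×10⁻³)) ≈ 0.781 T.

B ≈ 0.781 T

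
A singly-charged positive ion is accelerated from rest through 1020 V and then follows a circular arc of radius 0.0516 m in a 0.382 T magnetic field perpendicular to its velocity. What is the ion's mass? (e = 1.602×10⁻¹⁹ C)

m ≈ 3.05×10⁻²⁶ kg

Combine |q|V = ½mv² and r = mv/(|q|B): eliminate v to get m = qB²r²/(2V).
m = (1.602×10⁻¹⁹)(0.382)²(0.0516)²/(2·1020) ≈ 3.05×10⁻²⁶ kg.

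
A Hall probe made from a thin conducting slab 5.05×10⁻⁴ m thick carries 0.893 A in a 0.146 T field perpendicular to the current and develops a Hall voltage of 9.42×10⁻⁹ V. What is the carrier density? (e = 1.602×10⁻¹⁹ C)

From V_H = IB/(n e t), n = IB/(V_H e t).
n = (0.893)(0.146)/((9.42×10⁻⁹)(1.602×10⁻¹⁹)(5.05×10⁻⁴)) ≈ 1.71×10²⁹ m⁻³.

n ≈ 1.71×10²⁹ m⁻³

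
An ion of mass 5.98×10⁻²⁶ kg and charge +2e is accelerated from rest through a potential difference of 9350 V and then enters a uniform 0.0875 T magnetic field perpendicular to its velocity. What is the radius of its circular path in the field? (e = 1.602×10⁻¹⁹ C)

r ≈ 0.675 m

Acceleration: |q|V = ½mv² ⇒ v = √(2|q|V/m) = √(2·3.204×10⁻¹⁹·9350/5.98×10⁻²⁶) ≈ 3.165×10⁵ m/s.
In the field: r = mv/(|q|B) = (5.98×10⁻²⁶)(3.165×10⁵)/((3.204×10⁻¹⁹)(0.0875)) ≈ 0.675 m.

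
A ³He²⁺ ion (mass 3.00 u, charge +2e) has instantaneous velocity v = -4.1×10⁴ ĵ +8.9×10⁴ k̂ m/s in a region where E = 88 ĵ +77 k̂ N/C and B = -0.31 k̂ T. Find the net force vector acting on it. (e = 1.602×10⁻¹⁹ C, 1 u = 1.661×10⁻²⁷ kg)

F ≈ (4.07×10⁻¹⁵, 2.82×10⁻¹⁷, 2.47×10⁻¹⁷) N

v×B = (1.27×10⁴, 0, 0) N/C.
E + v×B = (1.27×10⁴, 88.0, 77.0) N/C.
F = q(E + v×B) = (3.204×10⁻¹⁹ C)·(1.27×10⁴, 88.0, 77.0) = (4.07×10⁻¹⁵, 2.82×10⁻¹⁷, 2.47×10⁻¹⁷) N.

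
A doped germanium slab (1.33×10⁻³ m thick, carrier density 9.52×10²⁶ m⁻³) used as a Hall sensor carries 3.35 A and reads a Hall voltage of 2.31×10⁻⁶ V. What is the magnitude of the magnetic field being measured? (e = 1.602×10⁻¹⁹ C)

B ≈ 0.140 T

From V_H = IB/(n e t), B = V_H n e t / I.
B = (2.31×10⁻⁶)(9.52×10²⁶)(1.602×10⁻¹⁹)(1.33×10⁻³)/3.35 ≈ 0.140 T.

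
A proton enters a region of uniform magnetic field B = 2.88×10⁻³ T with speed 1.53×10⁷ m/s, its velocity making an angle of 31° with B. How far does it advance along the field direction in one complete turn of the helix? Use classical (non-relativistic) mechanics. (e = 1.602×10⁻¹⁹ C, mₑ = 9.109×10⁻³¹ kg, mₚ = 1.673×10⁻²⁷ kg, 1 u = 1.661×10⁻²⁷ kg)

p ≈ 299 m

v∥ = v cosθ = 1.53×10⁷·cos31° ≈ 1.311×10⁷ m/s.
T = 2πm/(|q|B) = 2π(1.673×10⁻²⁷)/((1.602×10⁻¹⁹)(2.88×10⁻³)) ≈ 2.278×10⁻⁵ s.
pitch = v∥ T = (1.311×10⁷)(2.278×10⁻⁵) ≈ 299 m.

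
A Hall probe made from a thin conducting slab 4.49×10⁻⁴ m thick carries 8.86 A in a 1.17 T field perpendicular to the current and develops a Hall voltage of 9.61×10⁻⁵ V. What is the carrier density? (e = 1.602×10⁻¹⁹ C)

n ≈ 1.50×10²⁷ m⁻³

From V_H = IB/(n e t), n = IB/(V_H e t).
n = (8.86)(1.17)/((9.61×10⁻⁵)(1.602×10⁻¹⁹)(4.49×10⁻⁴)) ≈ 1.50×10²⁷ m⁻³.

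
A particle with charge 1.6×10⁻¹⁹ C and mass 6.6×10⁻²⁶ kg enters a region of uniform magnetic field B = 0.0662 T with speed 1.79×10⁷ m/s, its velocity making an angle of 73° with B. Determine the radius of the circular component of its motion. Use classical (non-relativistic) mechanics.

r ≈ 107 m

v⊥ = v sinθ = 1.79×10⁷·sin73° ≈ 1.712×10⁷ m/s.
r = m v⊥/(|q|B) = (6.6×10⁻²⁶)(1.712×10⁷)/((1.6×10⁻¹⁹)(0.0662)) ≈ 107 m.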